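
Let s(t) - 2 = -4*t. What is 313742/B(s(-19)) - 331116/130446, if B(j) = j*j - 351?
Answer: 166786756/3195927 ≈ 52.187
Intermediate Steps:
s(t) = 2 - 4*t
B(j) = -351 + j**2 (B(j) = j**2 - 351 = -351 + j**2)
313742/B(s(-19)) - 331116/130446 = 313742/(-351 + (2 - 4*(-19))**2) - 331116/130446 = 313742/(-351 + (2 + 76)**2) - 331116*1/130446 = 313742/(-351 + 78**2) - 55186/21741 = 313742/(-351 + 6084) - 55186/21741 = 313742/5733 - 55186/21741 = 313742*(1/5733) - 55186/21741 = 24134/441 - 55186/21741 = 166786756/3195927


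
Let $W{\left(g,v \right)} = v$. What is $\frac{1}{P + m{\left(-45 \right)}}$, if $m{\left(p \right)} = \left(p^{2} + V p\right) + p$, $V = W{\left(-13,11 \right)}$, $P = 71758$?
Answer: $\frac{1}{73243} \approx 1.3653 \cdot 10^{-5}$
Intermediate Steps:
$V = 11$
$m{\left(p \right)} = p^{2} + 12 p$ ($m{\left(p \right)} = \left(p^{2} + 11 p\right) + p = p^{2} + 12 p$)
$\frac{1}{P + m{\left(-45 \right)}} = \frac{1}{71758 - 45 \left(12 - 45\right)} = \frac{1}{71758 - -1485} = \frac{1}{71758 + 1485} = \frac{1}{73243}$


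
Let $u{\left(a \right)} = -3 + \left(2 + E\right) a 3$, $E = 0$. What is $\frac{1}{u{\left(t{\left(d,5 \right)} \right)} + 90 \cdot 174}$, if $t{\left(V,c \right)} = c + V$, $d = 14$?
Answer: $\frac{1}{15771} \approx 6.3407 \cdot 10^{-5}$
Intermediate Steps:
$t{\left(V,c \right)} = V + c$
$u{\left(a \right)} = -3 + 6 a$ ($u{\left(a \right)} = -3 + \left(2 + 0\right) a 3 = -3 + 2 a 3 = -3 + 6 a$)
$\frac{1}{u{\left(t{\left(d,5 \right)} \right)} + 90 \cdot 174} = \frac{1}{\left(-3 + 6 \left(14 + 5\right)\right) + 90 \cdot 174} = \frac{1}{\left(-3 + 6 \cdot 19\right) + 15660} = \frac{1}{\left(-3 + 114\right) + 15660} = \frac{1}{111 + 15660} = \frac{1}{15771}$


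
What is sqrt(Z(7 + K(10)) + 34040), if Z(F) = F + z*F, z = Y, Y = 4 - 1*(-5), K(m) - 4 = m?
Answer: 5*sqrt(1370) ≈ 185.07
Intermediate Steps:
K(m) = 4 + m
Y = 9 (Y = 4 + 5 = 9)
z = 9
Z(F) = 10*F (Z(F) = F + 9*F = 10*F)
sqrt(Z(7 + K(10)) + 34040) = sqrt(10*(7 + (4 + 10)) + 34040) = sqrt(10*(7 + 14) + 34040) = sqrt(10*21 + 34040) = sqrt(210 + 34040) = sqrt(34250) = 5*sqrt(1370)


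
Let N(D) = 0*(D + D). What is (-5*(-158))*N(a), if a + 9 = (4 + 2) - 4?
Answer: 0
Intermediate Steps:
a = -7 (a = -9 + ((4 + 2) - 4) = -9 + (6 - 4) = -9 + 2 = -7)
N(D) = 0 (N(D) = 0*(2*D) = 0)
(-5*(-158))*N(a) = -5*(-158)*0 = 790*0 = 0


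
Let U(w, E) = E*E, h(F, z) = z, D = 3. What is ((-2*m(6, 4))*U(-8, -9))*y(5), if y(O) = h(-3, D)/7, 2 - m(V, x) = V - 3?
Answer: 486/7 ≈ 69.429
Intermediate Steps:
m(V, x) = 5 - V (m(V, x) = 2 - (V - 3) = 2 - (-3 + V) = 2 + (3 - V) = 5 - V)
U(w, E) = E²
y(O) = 3/7
((-2*m(6, 4))*U(-8, -9))*y(5) = (-2*(5 - 1*6)*(-9)²)*(3/7) = (-2*(5 - 6)*81)*(3/7) = (-2*(-1)*81)*(3/7) = (2*81)*(3/7) = 162*(3/7) = 486/7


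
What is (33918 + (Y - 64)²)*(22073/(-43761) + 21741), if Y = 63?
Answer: 32270055899932/43761 ≈ 7.3742e+8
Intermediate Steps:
(33918 + (Y - 64)²)*(22073/(-43761) + 21741) = (33918 + (63 - 64)²)*(22073/(-43761) + 21741) = (33918 + (-1)²)*(22073*(-1/43761) + 21741) = (33918 + 1)*(-22073/43761 + 21741) = 33919*(951385828/43761) = 32270055899932/43761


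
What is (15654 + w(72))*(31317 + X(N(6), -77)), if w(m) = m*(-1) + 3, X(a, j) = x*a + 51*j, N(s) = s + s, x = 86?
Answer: 442956870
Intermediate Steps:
N(s) = 2*s
X(a, j) = 51*j + 86*a (X(a, j) = 86*a + 51*j = 51*j + 86*a)
w(m) = 3 - m (w(m) = -m + 3 = 3 - m)
(15654 + w(72))*(31317 + X(N(6), -77)) = (15654 + (3 - 1*72))*(31317 + (51*(-77) + 86*(2*6))) = (15654 + (3 - 72))*(31317 + (-3927 + 86*12)) = (15654 - 69)*(31317 + (-3927 + 1032)) = 15585*(31317 - 2895) = 15585*28422 = 442956870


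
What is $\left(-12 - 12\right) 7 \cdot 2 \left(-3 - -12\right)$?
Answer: $-3024$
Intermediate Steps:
$\left(-12 - 12\right) 7 \cdot 2 \left(-3 - -12\right) = \left(-12 - 12\right) 7 \cdot 2 \left(-3 + 12\right) = \left(-24\right) 7 \cdot 2 \cdot 9 = \left(-168\right) 2 \cdot 9 = \left(-336\right) 9 = -3024$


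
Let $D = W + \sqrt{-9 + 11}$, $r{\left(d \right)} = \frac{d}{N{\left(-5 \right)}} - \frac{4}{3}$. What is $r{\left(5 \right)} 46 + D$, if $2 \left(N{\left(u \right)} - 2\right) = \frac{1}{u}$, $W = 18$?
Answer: $\frac{4430}{57} + \sqrt{2} \approx 79.134$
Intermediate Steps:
$N{\left(u \right)} = 2 + \frac{1}{2 u}$
$r{\left(d \right)} = - \frac{4}{3} + \frac{10 d}{19}$ ($r{\left(d \right)} = \frac{d}{2 + \frac{1}{2 \left(-5\right)}} - \frac{4}{3} = \frac{d}{2 + \frac{1}{2} \left(- \frac{1}{5}\right)} - \frac{4}{3} = \frac{d}{2 - \frac{1}{10}} - \frac{4}{3} = \frac{d}{\frac{19}{10}} - \frac{4}{3} = d \frac{10}{19} - \frac{4}{3} = \frac{10 d}{19} - \frac{4}{3} = - \frac{4}{3} + \frac{10 d}{19}$)
$D = 18 + \sqrt{2}$ ($D = 18 + \sqrt{-9 + 11} = 18 + \sqrt{2} \approx 19.414$)
$r{\left(5 \right)} 46 + D = \left(- \frac{4}{3} + \frac{10}{19} \cdot 5\right) 46 + \left(18 + \sqrt{2}\right) = \left(- \frac{4}{3} + \frac{50}{19}\right) 46 + \left(18 + \sqrt{2}\right) = \frac{74}{57} \cdot 46 + \left(18 + \sqrt{2}\right) = \frac{3404}{57} + \left(18 + \sqrt{2}\right) = \frac{4430}{57} + \sqrt{2}$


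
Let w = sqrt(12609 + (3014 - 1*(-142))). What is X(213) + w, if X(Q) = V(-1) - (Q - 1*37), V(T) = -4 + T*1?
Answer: -181 + sqrt(15765) ≈ -55.441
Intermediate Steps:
V(T) = -4 + T
w = sqrt(15765) (w = sqrt(12609 + (3014 + 142)) = sqrt(12609 + 3156) = sqrt(15765) ≈ 125.56)
X(Q) = 32 - Q (X(Q) = (-4 - 1) - (Q - 1*37) = -5 - (Q - 37) = -5 - (-37 + Q) = -5 + (37 - Q) = 32 - Q)
X(213) + w = (32 - 1*213) + sqrt(15765) = (32 - 213) + sqrt(15765) = -181 + sqrt(15765)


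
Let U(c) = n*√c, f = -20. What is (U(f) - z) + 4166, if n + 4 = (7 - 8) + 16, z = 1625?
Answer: 2541 + 22*I*√5 ≈ 2541.0 + 49.193*I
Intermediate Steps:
n = 11 (n = -4 + ((7 - 8) + 16) = -4 + (-1 + 16) = -4 + 15 = 11)
U(c) = 11*√c
(U(f) - z) + 4166 = (11*√(-20) - 1*1625) + 4166 = (11*(2*I*√5) - 1625) + 4166 = (22*I*√5 - 1625) + 4166 = (-1625 + 22*I*√5) + 4166 = 2541 + 22*I*√5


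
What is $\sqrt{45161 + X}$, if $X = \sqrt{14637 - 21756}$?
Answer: $\sqrt{45161 + 3 i \sqrt{791}} \approx 212.51 + 0.199 i$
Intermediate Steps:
$X = 3 i \sqrt{791}$ ($X = \sqrt{14637 - 21756} = \sqrt{-7119} = 3 i \sqrt{791} \approx 84.374 i$)
$\sqrt{45161 + X} = \sqrt{45161 + 3 i \sqrt{791}}$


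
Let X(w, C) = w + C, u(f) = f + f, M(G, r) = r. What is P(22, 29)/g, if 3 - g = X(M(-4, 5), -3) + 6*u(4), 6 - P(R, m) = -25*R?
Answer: -556/47 ≈ -11.830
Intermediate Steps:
u(f) = 2*f
P(R, m) = 6 + 25*R (P(R, m) = 6 - (-25)*R = 6 + 25*R)
X(w, C) = C + w
g = -47 (g = 3 - ((-3 + 5) + 6*(2*4)) = 3 - (2 + 6*8) = 3 - (2 + 48) = 3 - 1*50 = 3 - 50 = -47)
P(22, 29)/g = (6 + 25*22)/(-47) = (6 + 550)*(-1/47) = 556*(-1/47) = -556/47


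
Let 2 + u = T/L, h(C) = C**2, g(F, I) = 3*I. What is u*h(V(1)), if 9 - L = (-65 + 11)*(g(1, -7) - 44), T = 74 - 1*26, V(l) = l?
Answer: -2350/1167 ≈ -2.0137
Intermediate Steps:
T = 48 (T = 74 - 26 = 48)
L = -3501 (L = 9 - (-65 + 11)*(3*(-7) - 44) = 9 - (-54)*(-21 - 44) = 9 - (-54)*(-65) = 9 - 1*3510 = 9 - 3510 = -3501)
u = -2350/1167 (u = -2 + 48/(-3501) = -2 + 48*(-1/3501) = -2 - 16/1167 = -2350/1167 ≈ -2.0137)
u*h(V(1)) = -2350/1167*1**2 = -2350/1167*1 = -2350/1167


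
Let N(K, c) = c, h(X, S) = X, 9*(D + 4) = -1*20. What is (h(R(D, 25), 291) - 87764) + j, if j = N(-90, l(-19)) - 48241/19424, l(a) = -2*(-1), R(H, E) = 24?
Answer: -1704271153/19424 ≈ -87741.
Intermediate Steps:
D = -56/9 (D = -4 + (-1*20)/9 = -4 + (⅑)*(-20) = -4 - 20/9 = -56/9 ≈ -6.2222)
l(a) = 2
j = -9393/19424 (j = 2 - 48241/19424 = -9393/19424 ≈ -0.48358)
(h(R(D, 25), 291) - 87764) + j = (24 - 87764) - 9393/19424 = -87740 - 9393/19424 = -1704271153/19424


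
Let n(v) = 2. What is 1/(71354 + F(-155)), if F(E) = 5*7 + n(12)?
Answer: 1/71391 ≈ 1.4007e-5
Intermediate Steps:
F(E) = 37 (F(E) = 5*7 + 2 = 35 + 2 = 37)
1/(71354 + F(-155)) = 1/(71354 + 37) = 1/71391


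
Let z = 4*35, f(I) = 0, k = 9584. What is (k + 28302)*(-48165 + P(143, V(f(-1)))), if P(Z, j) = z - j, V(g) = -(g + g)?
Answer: -1819475150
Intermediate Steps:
V(g) = -2*g
z = 140
P(Z, j) = 140 - j
(k + 28302)*(-48165 + P(143, V(f(-1)))) = (9584 + 28302)*(-48165 + (140 - (-2)*0)) = 37886*(-48165 + (140 - 1*0)) = 37886*(-48165 + (140 + 0)) = 37886*(-48165 + 140) = 37886*(-48025) = -1819475150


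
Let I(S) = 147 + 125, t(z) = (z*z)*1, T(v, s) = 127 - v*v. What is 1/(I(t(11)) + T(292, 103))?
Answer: -1/84865 ≈ -1.1783e-5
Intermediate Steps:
T(v, s) = 127 - v**2
t(z) = z**2 (t(z) = z**2*1 = z**2)
I(S) = 272
1/(I(t(11)) + T(292, 103)) = 1/(272 + (127 - 1*292**2)) = 1/(272 + (127 - 1*85264)) = 1/(272 + (127 - 85264)) = 1/(272 - 85137) = 1/(-84865) = -1/84865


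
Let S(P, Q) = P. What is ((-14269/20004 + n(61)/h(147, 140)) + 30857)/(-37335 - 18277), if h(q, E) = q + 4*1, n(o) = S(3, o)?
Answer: -93204683021/167981829648 ≈ -0.55485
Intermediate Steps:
n(o) = 3
h(q, E) = 4 + q (h(q, E) = q + 4 = 4 + q)
((-14269/20004 + n(61)/h(147, 140)) + 30857)/(-37335 - 18277) = ((-14269/20004 + 3/(4 + 147)) + 30857)/(-37335 - 18277) = ((-14269*1/20004 + 3/151) + 30857)/(-55612) = ((-14269/20004 + 3*(1/151)) + 30857)*(-1/55612) = ((-14269/20004 + 3/151) + 30857)*(-1/55612) = (-2094607/3020604 + 30857)*(-1/55612) = (93204683021/3020604)*(-1/55612) = -93204683021/167981829648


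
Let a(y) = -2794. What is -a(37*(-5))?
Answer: 2794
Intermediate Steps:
-a(37*(-5)) = -1*(-2794) = 2794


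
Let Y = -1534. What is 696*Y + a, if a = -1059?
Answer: -1068723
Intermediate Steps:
696*Y + a = 696*(-1534) - 1059 = -1067664 - 1059 = -1068723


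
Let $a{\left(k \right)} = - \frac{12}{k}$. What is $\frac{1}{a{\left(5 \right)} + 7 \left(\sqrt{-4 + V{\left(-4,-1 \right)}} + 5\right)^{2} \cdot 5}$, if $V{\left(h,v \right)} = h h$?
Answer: $\frac{32315}{5020369} - \frac{17500 \sqrt{3}}{5020369} \approx 0.0003992$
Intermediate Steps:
$V{\left(h,v \right)} = h^{2}$
$\frac{1}{a{\left(5 \right)} + 7 \left(\sqrt{-4 + V{\left(-4,-1 \right)}} + 5\right)^{2} \cdot 5} = \frac{1}{- \frac{12}{5} + 7 \left(\sqrt{-4 + \left(-4\right)^{2}} + 5\right)^{2} \cdot 5} = \frac{1}{\left(-12\right) \frac{1}{5} + 7 \left(\sqrt{-4 + 16} + 5\right)^{2} \cdot 5} = \frac{1}{- \frac{12}{5} + 7 \left(\sqrt{12} + 5\right)^{2} \cdot 5} = \frac{1}{- \frac{12}{5} + 7 \left(2 \sqrt{3} + 5\right)^{2} \cdot 5} = \frac{1}{- \frac{12}{5} + 7 \left(5 + 2 \sqrt{3}\right)^{2} \cdot 5} = \frac{1}{- \frac{12}{5} + 35 \left(5 + 2 \sqrt{3}\right)^{2}}$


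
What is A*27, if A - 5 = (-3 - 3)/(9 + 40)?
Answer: 6453/49 ≈ 131.69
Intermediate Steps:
A = 239/49 (A = 5 + (-3 - 3)/(9 + 40) = 5 - 6/49 = 239/49 ≈ 4.8775)
A*27 = (239/49)*27 = 6453/49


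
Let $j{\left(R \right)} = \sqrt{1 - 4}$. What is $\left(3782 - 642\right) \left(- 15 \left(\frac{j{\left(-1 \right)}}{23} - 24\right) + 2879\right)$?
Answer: $10170460 - \frac{47100 i \sqrt{3}}{23} \approx 1.017 \cdot 10^{7} - 3546.9 i$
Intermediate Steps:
$j{\left(R \right)} = i \sqrt{3}$ ($j{\left(R \right)} = \sqrt{-3} = i \sqrt{3}$)
$\left(3782 - 642\right) \left(- 15 \left(\frac{j{\left(-1 \right)}}{23} - 24\right) + 2879\right) = \left(3782 - 642\right) \left(- 15 \left(\frac{i \sqrt{3}}{23} - 24\right) + 2879\right) = 3140 \left(- 15 \left(i \sqrt{3} \cdot \frac{1}{23} - 24\right) + 2879\right) = 3140 \left(- 15 \left(\frac{i \sqrt{3}}{23} - 24\right) + 2879\right) = 3140 \left(- 15 \left(-24 + \frac{i \sqrt{3}}{23}\right) + 2879\right) = 3140 \left(\left(360 - \frac{15 i \sqrt{3}}{23}\right) + 2879\right) = 3140 \left(3239 - \frac{15 i \sqrt{3}}{23}\right) = 10170460 - \frac{47100 i \sqrt{3}}{23}$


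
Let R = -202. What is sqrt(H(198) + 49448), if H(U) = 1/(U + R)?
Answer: sqrt(197791)/2 ≈ 222.37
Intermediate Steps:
H(U) = 1/(-202 + U) (H(U) = 1/(U - 202) = 1/(-202 + U))
sqrt(H(198) + 49448) = sqrt(1/(-202 + 198) + 49448) = sqrt(1/(-4) + 49448) = sqrt(-1/4 + 49448) = sqrt(197791/4) = sqrt(197791)/2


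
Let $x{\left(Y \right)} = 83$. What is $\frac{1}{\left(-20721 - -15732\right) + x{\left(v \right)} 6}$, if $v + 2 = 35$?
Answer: $- \frac{1}{4491} \approx -0.00022267$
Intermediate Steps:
$v = 33$ ($v = -2 + 35 = 33$)
$\frac{1}{\left(-20721 - -15732\right) + x{\left(v \right)} 6} = \frac{1}{\left(-20721 - -15732\right) + 83 \cdot 6} = \frac{1}{\left(-20721 + 15732\right) + 498} = \frac{1}{-4989 + 498} = \frac{1}{-4491} = - \frac{1}{4491}$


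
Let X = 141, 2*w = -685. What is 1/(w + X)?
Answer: -2/403 ≈ -0.0049628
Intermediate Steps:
w = -685/2 (w = (1/2)*(-685) = -685/2 ≈ -342.50)
1/(w + X) = 1/(-685/2 + 141) = 1/(-403/2) = -2/403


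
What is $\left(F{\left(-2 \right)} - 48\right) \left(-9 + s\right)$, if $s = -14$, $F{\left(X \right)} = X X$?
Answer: $1012$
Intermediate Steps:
$F{\left(X \right)} = X^{2}$
$\left(F{\left(-2 \right)} - 48\right) \left(-9 + s\right) = \left(\left(-2\right)^{2} - 48\right) \left(-9 - 14\right) = \left(4 - 48\right) \left(-23\right) = \left(-44\right) \left(-23\right) = 1012$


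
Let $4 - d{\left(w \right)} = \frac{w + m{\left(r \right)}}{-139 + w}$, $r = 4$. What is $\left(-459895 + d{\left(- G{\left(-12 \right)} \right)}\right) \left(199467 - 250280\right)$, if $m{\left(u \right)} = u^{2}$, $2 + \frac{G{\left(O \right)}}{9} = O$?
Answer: $\frac{303782522533}{13} \approx 2.3368 \cdot 10^{10}$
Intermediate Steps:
$G{\left(O \right)} = -18 + 9 O$
$d{\left(w \right)} = 4 - \frac{16 + w}{-139 + w}$ ($d{\left(w \right)} = 4 - \frac{w + 4^{2}}{-139 + w} = 4 - \frac{w + 16}{-139 + w} = 4 - \frac{16 + w}{-139 + w}$)
$\left(-459895 + d{\left(- G{\left(-12 \right)} \right)}\right) \left(199467 - 250280\right) = \left(-459895 + \frac{-572 + 3 \left(- (-18 + 9 \left(-12\right))\right)}{-139 - \left(-18 + 9 \left(-12\right)\right)}\right) \left(199467 - 250280\right) = \left(-459895 + \frac{-572 + 3 \left(- (-18 - 108)\right)}{-139 - \left(-18 - 108\right)}\right) \left(-50813\right) = \left(-459895 + \frac{-572 + 3 \left(\left(-1\right) \left(-126\right)\right)}{-139 - -126}\right) \left(-50813\right) = \left(-459895 + \frac{-572 + 3 \cdot 126}{-139 + 126}\right) \left(-50813\right) = \left(-459895 + \frac{-572 + 378}{-13}\right) \left(-50813\right) = \left(-459895 - - \frac{194}{13}\right) \left(-50813\right) = \left(-459895 + \frac{194}{13}\right) \left(-50813\right) = \left(- \frac{5978441}{13}\right) \left(-50813\right) = \frac{303782522533}{13}$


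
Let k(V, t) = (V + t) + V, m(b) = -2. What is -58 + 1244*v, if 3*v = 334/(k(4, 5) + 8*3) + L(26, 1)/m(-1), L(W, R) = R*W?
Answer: -63102/37 ≈ -1705.5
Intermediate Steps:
k(V, t) = t + 2*V
v = -49/37 (v = (334/((5 + 2*4) + 8*3) + (1*26)/(-2))/3 = (334/((5 + 8) + 24) + 26*(-1/2))/3 = (334/(13 + 24) - 13)/3 = (334/37 - 13)/3 = (1/3)*(-147/37) = -49/37 ≈ -1.3243)
-58 + 1244*v = -58 + 1244*(-49/37) = -58 - 60956/37 = -63102/37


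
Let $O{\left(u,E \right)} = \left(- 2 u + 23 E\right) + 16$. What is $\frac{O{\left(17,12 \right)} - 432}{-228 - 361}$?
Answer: $\frac{174}{589} \approx 0.29542$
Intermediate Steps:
$O{\left(u,E \right)} = 16 - 2 u + 23 E$
$\frac{O{\left(17,12 \right)} - 432}{-228 - 361} = \frac{\left(16 - 34 + 23 \cdot 12\right) - 432}{-228 - 361} = \frac{\left(16 - 34 + 276\right) - 432}{-589} = \left(258 - 432\right) \left(- \frac{1}{589}\right) = \left(-174\right) \left(- \frac{1}{589}\right) = \frac{174}{589}$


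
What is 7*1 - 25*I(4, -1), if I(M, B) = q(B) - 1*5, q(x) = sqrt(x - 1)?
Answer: 132 - 25*I*sqrt(2) ≈ 132.0 - 35.355*I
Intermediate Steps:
q(x) = sqrt(-1 + x)
I(M, B) = -5 + sqrt(-1 + B) (I(M, B) = sqrt(-1 + B) - 1*5 = sqrt(-1 + B) - 5 = -5 + sqrt(-1 + B))
7*1 - 25*I(4, -1) = 7*1 - 25*(-5 + sqrt(-1 - 1)) = 7 - 25*(-5 + sqrt(-2)) = 7 - 25*(-5 + I*sqrt(2)) = 7 + (125 - 25*I*sqrt(2)) = 132 - 25*I*sqrt(2)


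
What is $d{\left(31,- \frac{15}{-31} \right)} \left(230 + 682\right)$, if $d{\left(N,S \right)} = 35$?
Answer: $31920$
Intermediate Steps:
$d{\left(31,- \frac{15}{-31} \right)} \left(230 + 682\right) = 35 \left(230 + 682\right) = 35 \cdot 912 = 31920$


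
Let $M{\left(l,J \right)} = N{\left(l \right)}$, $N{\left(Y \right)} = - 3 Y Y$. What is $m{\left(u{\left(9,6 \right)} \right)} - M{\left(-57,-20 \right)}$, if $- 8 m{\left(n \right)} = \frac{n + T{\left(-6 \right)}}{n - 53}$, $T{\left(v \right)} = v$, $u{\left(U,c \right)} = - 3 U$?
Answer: $\frac{6238047}{640} \approx 9747.0$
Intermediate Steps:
$N{\left(Y \right)} = - 3 Y^{2}$
$M{\left(l,J \right)} = - 3 l^{2}$
$m{\left(n \right)} = - \frac{-6 + n}{8 \left(-53 + n\right)}$ ($m{\left(n \right)} = - \frac{\left(n - 6\right) \frac{1}{n - 53}}{8} = - \frac{\left(-6 + n\right) \frac{1}{-53 + n}}{8} = - \frac{\frac{1}{-53 + n} \left(-6 + n\right)}{8} = - \frac{-6 + n}{8 \left(-53 + n\right)}$)
$m{\left(u{\left(9,6 \right)} \right)} - M{\left(-57,-20 \right)} = \frac{6 - \left(-3\right) 9}{8 \left(-53 - 27\right)} - - 3 \left(-57\right)^{2} = \frac{6 - -27}{8 \left(-53 - 27\right)} - \left(-3\right) 3249 = \frac{6 + 27}{8 \left(-80\right)} - -9747 = \frac{1}{8} \left(- \frac{1}{80}\right) 33 + 9747 = - \frac{33}{640} + 9747 = \frac{6238047}{640}$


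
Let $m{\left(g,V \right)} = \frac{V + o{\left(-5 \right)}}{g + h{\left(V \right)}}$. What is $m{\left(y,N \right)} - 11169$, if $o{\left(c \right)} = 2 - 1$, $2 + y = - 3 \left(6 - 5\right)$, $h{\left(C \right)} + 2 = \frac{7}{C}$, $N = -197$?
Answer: $- \frac{1102973}{99} \approx -11141.0$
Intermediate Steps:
$h{\left(C \right)} = -2 + \frac{7}{C}$
$y = -5$ ($y = -2 - 3 \left(6 - 5\right) = -2 - 3 = -5$)
$o{\left(c \right)} = 1$ ($o{\left(c \right)} = 2 - 1 = 1$)
$m{\left(g,V \right)} = \frac{1 + V}{-2 + g + \frac{7}{V}}$ ($m{\left(g,V \right)} = \frac{V + 1}{g - \left(2 - \frac{7}{V}\right)} = \frac{1 + V}{-2 + g + \frac{7}{V}}$)
$m{\left(y,N \right)} - 11169 = - \frac{197 \left(1 - 197\right)}{7 - 197 \left(-2 - 5\right)} - 11169 = \left(-197\right) \frac{1}{7 - -1379} \left(-196\right) - 11169 = \left(-197\right) \frac{1}{7 + 1379} \left(-196\right) - 11169 = \left(-197\right) \frac{1}{1386} \left(-196\right) - 11169 = \frac{2758}{99} - 11169 = - \frac{1102973}{99}$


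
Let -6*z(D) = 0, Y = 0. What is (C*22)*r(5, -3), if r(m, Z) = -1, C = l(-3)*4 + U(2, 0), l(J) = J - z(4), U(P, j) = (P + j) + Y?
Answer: 220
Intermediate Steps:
z(D) = 0 (z(D) = -⅙*0 = 0)
U(P, j) = P + j (U(P, j) = (P + j) + 0 = P + j)
l(J) = J (l(J) = J - 1*0 = J + 0 = J)
C = -10 (C = -3*4 + (2 + 0) = -12 + 2 = -10)
(C*22)*r(5, -3) = -10*22*(-1) = -220*(-1) = 220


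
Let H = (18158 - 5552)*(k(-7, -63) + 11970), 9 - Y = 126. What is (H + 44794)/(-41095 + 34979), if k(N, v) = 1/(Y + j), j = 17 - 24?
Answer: -9358187765/379192 ≈ -24679.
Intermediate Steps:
Y = -117 (Y = 9 - 1*126 = 9 - 126 = -117)
j = -7
k(N, v) = -1/124 (k(N, v) = 1/(-117 - 7) = 1/(-124) = -1/124)
H = 9355410537/62 (H = (18158 - 5552)*(-1/124 + 11970) = 12606*(1484279/124) = 9355410537/62 ≈ 1.5089e+8)
(H + 44794)/(-41095 + 34979) = (9355410537/62 + 44794)/(-41095 + 34979) = (9358187765/62)/(-6116) = (9358187765/62)*(-1/6116) = -9358187765/379192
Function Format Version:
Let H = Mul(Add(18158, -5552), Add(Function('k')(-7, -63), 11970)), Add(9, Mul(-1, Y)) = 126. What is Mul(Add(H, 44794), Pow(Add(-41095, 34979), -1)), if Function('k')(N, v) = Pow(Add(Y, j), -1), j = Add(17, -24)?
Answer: Rational(-9358187765, 379192) ≈ -24679.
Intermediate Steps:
Y = -117 (Y = Add(9, Mul(-1, 126)) = Add(9, -126) = -117)
j = -7
Function('k')(N, v) = Rational(-1, 124) (Function('k')(N, v) = Pow(Add(-117, -7), -1) = Pow(-124, -1) = Rational(-1, 124))
H = Rational(9355410537, 62) (H = Mul(Add(18158, -5552), Add(Rational(-1, 124), 11970)) = Mul(12606, Rational(1484279, 124)) = Rational(9355410537, 62) ≈ 1.5089e+8)
Mul(Add(H, 44794), Pow(Add(-41095, 34979), -1)) = Mul(Add(Rational(9355410537, 62), 44794), Pow(Add(-41095, 34979), -1)) = Mul(Rational(9358187765, 62), Pow(-6116, -1)) = Mul(Rational(9358187765, 62), Rational(-1, 6116)) = Rational(-9358187765, 379192)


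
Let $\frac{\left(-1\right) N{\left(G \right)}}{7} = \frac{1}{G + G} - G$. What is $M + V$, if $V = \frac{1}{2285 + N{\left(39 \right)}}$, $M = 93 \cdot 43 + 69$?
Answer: $\frac{811635234}{199517} \approx 4068.0$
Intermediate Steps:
$M = 4068$ ($M = 3999 + 69 = 4068$)
$N{\left(G \right)} = 7 G - \frac{7}{2 G}$ ($N{\left(G \right)} = - 7 \left(\frac{1}{G + G} - G\right) = - 7 \left(\frac{1}{2 G} - G\right) = 7 G - \frac{7}{2 G}$)
$V = \frac{78}{199517}$ ($V = \frac{1}{2285 + \left(7 \cdot 39 - \frac{7}{2 \cdot 39}\right)} = \frac{1}{2285 + \left(273 - \frac{7}{78}\right)} = \frac{1}{2285 + \frac{21287}{78}} = \frac{1}{\frac{199517}{78}} = \frac{78}{199517} \approx 0.00039094$)
$M + V = 4068 + \frac{78}{199517} = \frac{811635234}{199517}$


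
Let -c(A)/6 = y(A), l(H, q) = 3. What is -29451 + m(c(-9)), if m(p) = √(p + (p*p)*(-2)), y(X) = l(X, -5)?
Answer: -29451 + 3*I*√74 ≈ -29451.0 + 25.807*I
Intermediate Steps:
y(X) = 3
c(A) = -18 (c(A) = -6*3 = -18)
m(p) = √(p - 2*p²) (m(p) = √(p + p²*(-2)) = √(p - 2*p²))
-29451 + m(c(-9)) = -29451 + √(-18*(1 - 2*(-18))) = -29451 + √(-18*(1 + 36)) = -29451 + √(-18*37) = -29451 + √(-666) = -29451 + 3*I*√74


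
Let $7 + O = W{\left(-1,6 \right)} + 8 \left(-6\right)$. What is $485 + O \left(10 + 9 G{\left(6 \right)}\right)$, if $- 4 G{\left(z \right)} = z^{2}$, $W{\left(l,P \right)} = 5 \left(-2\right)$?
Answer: $5100$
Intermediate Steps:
$W{\left(l,P \right)} = -10$
$G{\left(z \right)} = - \frac{z^{2}}{4}$
$O = -65$ ($O = -7 + \left(-10 + 8 \left(-6\right)\right) = -7 - 58 = -65$)
$485 + O \left(10 + 9 G{\left(6 \right)}\right) = 485 - 65 \left(10 + 9 \left(- \frac{6^{2}}{4}\right)\right) = 485 - 65 \left(10 + 9 \left(\left(- \frac{1}{4}\right) 36\right)\right) = 485 - 65 \left(10 + 9 \left(-9\right)\right) = 485 - 65 \left(10 - 81\right) = 485 - -4615 = 485 + 4615 = 5100$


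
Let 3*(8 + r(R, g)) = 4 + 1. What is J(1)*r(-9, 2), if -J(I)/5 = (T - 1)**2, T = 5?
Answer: 1520/3 ≈ 506.67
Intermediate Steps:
r(R, g) = -19/3 (r(R, g) = -8 + (4 + 1)/3 = -8 + (1/3)*5 = -8 + 5/3 = -19/3)
J(I) = -80 (J(I) = -5*(5 - 1)**2 = -5*4**2 = -5*16 = -80)
J(1)*r(-9, 2) = -80*(-19/3) = 1520/3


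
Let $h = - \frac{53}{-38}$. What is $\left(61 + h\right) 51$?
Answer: $\frac{120921}{38} \approx 3182.1$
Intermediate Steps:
$h = \frac{53}{38}$ ($h = \left(-53\right) \left(- \frac{1}{38}\right) = \frac{53}{38} \approx 1.3947$)
$\left(61 + h\right) 51 = \left(61 + \frac{53}{38}\right) 51 = \frac{2371}{38} \cdot 51 = \frac{120921}{38}$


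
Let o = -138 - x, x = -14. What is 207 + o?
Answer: 83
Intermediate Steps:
o = -124 (o = -138 - 1*(-14) = -138 + 14 = -124)
207 + o = 207 - 124 = 83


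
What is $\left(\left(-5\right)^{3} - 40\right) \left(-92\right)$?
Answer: $15180$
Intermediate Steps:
$\left(\left(-5\right)^{3} - 40\right) \left(-92\right) = \left(-125 - 40\right) \left(-92\right) = \left(-165\right) \left(-92\right) = 15180$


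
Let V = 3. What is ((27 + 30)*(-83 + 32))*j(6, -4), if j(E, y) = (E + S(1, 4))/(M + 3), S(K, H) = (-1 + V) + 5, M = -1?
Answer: -37791/2 ≈ -18896.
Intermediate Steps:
S(K, H) = 7 (S(K, H) = (-1 + 3) + 5 = 2 + 5 = 7)
j(E, y) = 7/2 + E/2 (j(E, y) = (E + 7)/(-1 + 3) = (7 + E)/2 = (7 + E)*(½) = 7/2 + E/2)
((27 + 30)*(-83 + 32))*j(6, -4) = ((27 + 30)*(-83 + 32))*(7/2 + (½)*6) = (57*(-51))*(7/2 + 3) = -2907*13/2 = -37791/2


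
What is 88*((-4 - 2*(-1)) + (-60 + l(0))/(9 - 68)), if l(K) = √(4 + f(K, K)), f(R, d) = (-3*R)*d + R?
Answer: -5280/59 ≈ -89.492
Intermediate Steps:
f(R, d) = R - 3*R*d (f(R, d) = -3*R*d + R = R - 3*R*d)
l(K) = √(4 + K*(1 - 3*K))
88*((-4 - 2*(-1)) + (-60 + l(0))/(9 - 68)) = 88*((-4 - 2*(-1)) + (-60 + √(4 - 1*0*(-1 + 3*0)))/(9 - 68)) = 88*((-4 + 2) + (-60 + √(4 - 1*0*(-1 + 0)))/(-59)) = 88*(-2 + (-60 + √(4 - 1*0*(-1)))*(-1/59)) = 88*(-2 + (-60 + √(4 + 0))*(-1/59)) = 88*(-2 + (-60 + √4)*(-1/59)) = 88*(-2 + (-60 + 2)*(-1/59)) = 88*(-2 - 58*(-1/59)) = 88*(-2 + 58/59) = 88*(-60/59) = -5280/59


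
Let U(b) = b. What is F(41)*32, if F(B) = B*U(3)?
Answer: 3936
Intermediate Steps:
F(B) = 3*B (F(B) = B*3 = 3*B)
F(41)*32 = (3*41)*32 = 123*32 = 3936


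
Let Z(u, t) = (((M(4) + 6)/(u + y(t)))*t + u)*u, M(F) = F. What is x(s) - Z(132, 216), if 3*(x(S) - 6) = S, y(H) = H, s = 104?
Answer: -1583630/87 ≈ -18203.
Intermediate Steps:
x(S) = 6 + S/3
Z(u, t) = u*(u + 10*t/(t + u)) (Z(u, t) = (((4 + 6)/(u + t))*t + u)*u = ((10/(t + u))*t + u)*u = (10*t/(t + u) + u)*u = (u + 10*t/(t + u))*u = u*(u + 10*t/(t + u)))
x(s) - Z(132, 216) = (6 + (⅓)*104) - 132*(132² + 10*216 + 216*132)/(216 + 132) = (6 + 104/3) - 132*(17424 + 2160 + 28512)/348 = 122/3 - 132*48096/348 = 122/3 - 1*529056/29 = 122/3 - 529056/29 = -1583630/87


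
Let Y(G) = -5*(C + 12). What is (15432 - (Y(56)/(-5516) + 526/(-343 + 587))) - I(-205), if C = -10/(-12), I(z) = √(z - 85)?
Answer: 4450087169/288408 - I*√290 ≈ 15430.0 - 17.029*I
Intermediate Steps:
I(z) = √(-85 + z)
C = ⅚ (C = -10*(-1/12) = ⅚ ≈ 0.83333)
Y(G) = -385/6 (Y(G) = -5*(⅚ + 12) = -5*77/6 = -385/6)
(15432 - (Y(56)/(-5516) + 526/(-343 + 587))) - I(-205) = (15432 - (-385/6/(-5516) + 526/(-343 + 587))) - √(-85 - 205) = (15432 - (-385/6*(-1/5516) + 526/244)) - √(-290) = (15432 - (55/4728 + 526*(1/244))) - I*√290 = (15432 - (55/4728 + 263/122)) - I*√290 = (15432 - 1*625087/288408) - I*√290 = (15432 - 625087/288408) - I*√290 = 4450087169/288408 - I*√290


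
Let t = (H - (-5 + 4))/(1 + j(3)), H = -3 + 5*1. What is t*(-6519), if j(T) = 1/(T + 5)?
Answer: -17384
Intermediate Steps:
H = 2 (H = -3 + 5 = 2)
j(T) = 1/(5 + T)
t = 8/3 (t = (2 - (-5 + 4))/(1 + 1/(5 + 3)) = (2 - 1*(-1))/(1 + 1/8) = (2 + 1)/(1 + ⅛) = 3/(9/8) = 3*(8/9) = 8/3 ≈ 2.6667)
t*(-6519) = (8/3)*(-6519) = -17384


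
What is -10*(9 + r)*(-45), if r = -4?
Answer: 2250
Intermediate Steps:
-10*(9 + r)*(-45) = -10*(9 - 4)*(-45) = -10*5*(-45) = -50*(-45) = 2250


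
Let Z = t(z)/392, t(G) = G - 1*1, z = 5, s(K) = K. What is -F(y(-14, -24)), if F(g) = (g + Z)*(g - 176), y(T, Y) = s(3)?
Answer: 51035/98 ≈ 520.77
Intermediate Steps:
y(T, Y) = 3
t(G) = -1 + G (t(G) = G - 1 = -1 + G)
Z = 1/98 (Z = (-1 + 5)/392 = 4*(1/392) = 1/98 ≈ 0.010204)
F(g) = (-176 + g)*(1/98 + g) (F(g) = (g + 1/98)*(g - 176) = (1/98 + g)*(-176 + g) = (-176 + g)*(1/98 + g))
-F(y(-14, -24)) = -(-88/49 + 3² - 17247/98*3) = -(-88/49 + 9 - 51741/98) = -1*(-51035/98) = 51035/98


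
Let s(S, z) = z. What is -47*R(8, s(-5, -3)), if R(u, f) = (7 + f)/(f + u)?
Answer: -188/5 ≈ -37.600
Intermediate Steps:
R(u, f) = (7 + f)/(f + u)
-47*R(8, s(-5, -3)) = -47*(7 - 3)/(-3 + 8) = -47*4/5 = -47*⅘ = -188/5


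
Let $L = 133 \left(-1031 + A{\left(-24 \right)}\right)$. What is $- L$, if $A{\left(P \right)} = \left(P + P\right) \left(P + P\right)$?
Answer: $-169309$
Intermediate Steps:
$A{\left(P \right)} = 4 P^{2}$ ($A{\left(P \right)} = 2 P 2 P = 4 P^{2}$)
$L = 169309$ ($L = 133 \left(-1031 + 4 \left(-24\right)^{2}\right) = 133 \left(-1031 + 4 \cdot 576\right) = 133 \left(-1031 + 2304\right) = 133 \cdot 1273 = 169309$)
$- L = \left(-1\right) 169309 = -169309$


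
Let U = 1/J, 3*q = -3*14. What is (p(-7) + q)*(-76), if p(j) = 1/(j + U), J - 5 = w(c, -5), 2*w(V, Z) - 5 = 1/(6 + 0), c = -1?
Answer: 671916/625 ≈ 1075.1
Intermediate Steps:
w(V, Z) = 31/12 (w(V, Z) = 5/2 + 1/(2*(6 + 0)) = 5/2 + (½)/6 = 5/2 + (½)*(⅙) = 5/2 + 1/12 = 31/12)
J = 91/12 (J = 5 + 31/12 = 91/12 ≈ 7.5833)
q = -14 (q = (-3*14)/3 = (⅓)*(-42) = -14)
U = 12/91 (U = 1/(91/12) = 12/91 ≈ 0.13187)
p(j) = 1/(12/91 + j) (p(j) = 1/(j + 12/91) = 1/(12/91 + j))
(p(-7) + q)*(-76) = (91/(12 + 91*(-7)) - 14)*(-76) = (91/(12 - 637) - 14)*(-76) = (91/(-625) - 14)*(-76) = (91*(-1/625) - 14)*(-76) = (-91/625 - 14)*(-76) = -8841/625*(-76) = 671916/625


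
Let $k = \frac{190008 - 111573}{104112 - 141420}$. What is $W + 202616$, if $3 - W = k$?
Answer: $\frac{2519796029}{12436} \approx 2.0262 \cdot 10^{5}$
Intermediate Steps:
$k = - \frac{26145}{12436}$ ($k = \frac{78435}{-37308} = 78435 \left(- \frac{1}{37308}\right) = - \frac{26145}{12436} \approx -2.1024$)
$W = \frac{63453}{12436}$ ($W = 3 - - \frac{26145}{12436} = 3 + \frac{26145}{12436} = \frac{63453}{12436} \approx 5.1024$)
$W + 202616 = \frac{63453}{12436} + 202616 = \frac{2519796029}{12436}$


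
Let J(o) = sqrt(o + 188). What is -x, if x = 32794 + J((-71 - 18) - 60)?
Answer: -32794 - sqrt(39) ≈ -32800.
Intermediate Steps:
J(o) = sqrt(188 + o)
x = 32794 + sqrt(39) (x = 32794 + sqrt(188 + ((-71 - 18) - 60)) = 32794 + sqrt(188 + (-89 - 60)) = 32794 + sqrt(188 - 149) = 32794 + sqrt(39) ≈ 32800.)
-x = -(32794 + sqrt(39)) = -32794 - sqrt(39)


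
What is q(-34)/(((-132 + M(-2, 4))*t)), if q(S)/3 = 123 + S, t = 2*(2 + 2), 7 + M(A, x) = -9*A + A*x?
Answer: -89/344 ≈ -0.25872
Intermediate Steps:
M(A, x) = -7 - 9*A + A*x (M(A, x) = -7 + (-9*A + A*x) = -7 - 9*A + A*x)
t = 8 (t = 2*4 = 8)
q(S) = 369 + 3*S (q(S) = 3*(123 + S) = 369 + 3*S)
q(-34)/(((-132 + M(-2, 4))*t)) = (369 + 3*(-34))/(((-132 + (-7 - 9*(-2) - 2*4))*8)) = (369 - 102)/(((-132 + (-7 + 18 - 8))*8)) = 267/(((-132 + 3)*8)) = 267/((-129*8)) = 267/(-1032) = 267*(-1/1032) = -89/344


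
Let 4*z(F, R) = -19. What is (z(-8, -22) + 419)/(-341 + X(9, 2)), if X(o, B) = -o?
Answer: -1657/1400 ≈ -1.1836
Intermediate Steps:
z(F, R) = -19/4 (z(F, R) = (¼)*(-19) = -19/4)
(z(-8, -22) + 419)/(-341 + X(9, 2)) = (-19/4 + 419)/(-341 - 1*9) = 1657/(4*(-341 - 9)) = (1657/4)/(-350) = (1657/4)*(-1/350) = -1657/1400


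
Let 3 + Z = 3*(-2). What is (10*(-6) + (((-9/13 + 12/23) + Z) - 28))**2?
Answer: 844134916/89401 ≈ 9442.1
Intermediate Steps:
Z = -9 (Z = -3 + 3*(-2) = -3 - 6 = -9)
(10*(-6) + (((-9/13 + 12/23) + Z) - 28))**2 = (10*(-6) + (((-9/13 + 12/23) - 9) - 28))**2 = (-60 + (((-9*1/13 + 12*(1/23)) - 9) - 28))**2 = (-60 + (((-9/13 + 12/23) - 9) - 28))**2 = (-60 + ((-51/299 - 9) - 28))**2 = (-60 + (-2742/299 - 28))**2 = (-60 - 11114/299)**2 = (-29054/299)**2 = 844134916/89401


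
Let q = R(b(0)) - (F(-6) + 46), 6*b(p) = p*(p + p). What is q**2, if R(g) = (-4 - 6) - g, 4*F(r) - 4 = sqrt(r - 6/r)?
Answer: (228 + I*sqrt(5))**2/16 ≈ 3248.7 + 63.728*I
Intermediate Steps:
F(r) = 1 + sqrt(r - 6/r)/4
b(p) = p**2/3 (b(p) = (p*(p + p))/6 = (p*(2*p))/6 = (2*p**2)/6 = p**2/3)
R(g) = -10 - g
q = -57 - I*sqrt(5)/4 (q = (-10 - 0**2/3) - ((1 + sqrt(-6 - 6/(-6))/4) + 46) = (-10 - 0/3) - ((1 + sqrt(-6 - 6*(-1/6))/4) + 46) = (-10 - 1*0) - ((1 + sqrt(-6 + 1)/4) + 46) = (-10 + 0) - ((1 + sqrt(-5)/4) + 46) = -10 - ((1 + (I*sqrt(5))/4) + 46) = -10 - ((1 + I*sqrt(5)/4) + 46) = -10 - (47 + I*sqrt(5)/4) = -10 + (-47 - I*sqrt(5)/4) = -57 - I*sqrt(5)/4 ≈ -57.0 - 0.55902*I)
q**2 = (-57 - I*sqrt(5)/4)**2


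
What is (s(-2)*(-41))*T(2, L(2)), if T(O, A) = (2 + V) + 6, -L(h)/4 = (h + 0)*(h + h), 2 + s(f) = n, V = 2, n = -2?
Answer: 1640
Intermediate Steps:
s(f) = -4 (s(f) = -2 - 2 = -4)
L(h) = -8*h**2 (L(h) = -4*(h + 0)*(h + h) = -4*h*2*h = -8*h**2)
T(O, A) = 10 (T(O, A) = (2 + 2) + 6 = 4 + 6 = 10)
(s(-2)*(-41))*T(2, L(2)) = -4*(-41)*10 = 164*10 = 1640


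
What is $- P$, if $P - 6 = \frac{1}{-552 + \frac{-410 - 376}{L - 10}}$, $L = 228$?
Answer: $- \frac{363257}{60561} \approx -5.9982$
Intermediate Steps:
$P = \frac{363257}{60561}$ ($P = 6 + \frac{1}{-552 + \frac{-410 - 376}{228 - 10}} = 6 + \frac{1}{-552 - \frac{786}{218}} = 6 + \frac{1}{-552 - \frac{393}{109}} = 6 + \frac{1}{- \frac{60561}{109}} = 6 - \frac{109}{60561} = \frac{363257}{60561} \approx 5.9982$)
$- P = \left(-1\right) \frac{363257}{60561} = - \frac{363257}{60561}$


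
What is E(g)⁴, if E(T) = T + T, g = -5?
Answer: 10000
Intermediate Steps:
E(T) = 2*T
E(g)⁴ = (2*(-5))⁴ = (-10)⁴ = 10000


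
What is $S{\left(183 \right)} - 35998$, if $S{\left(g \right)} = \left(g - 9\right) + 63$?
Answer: $-35761$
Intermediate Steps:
$S{\left(g \right)} = 54 + g$ ($S{\left(g \right)} = \left(-9 + g\right) + 63 = 54 + g$)
$S{\left(183 \right)} - 35998 = \left(54 + 183\right) - 35998 = 237 - 35998 = -35761$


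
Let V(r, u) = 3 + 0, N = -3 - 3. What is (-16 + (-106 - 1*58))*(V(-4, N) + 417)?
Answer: -75600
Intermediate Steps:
N = -6
V(r, u) = 3
(-16 + (-106 - 1*58))*(V(-4, N) + 417) = (-16 + (-106 - 1*58))*(3 + 417) = (-16 + (-106 - 58))*420 = (-16 - 164)*420 = -180*420 = -75600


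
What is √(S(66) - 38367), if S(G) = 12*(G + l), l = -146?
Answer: I*√39327 ≈ 198.31*I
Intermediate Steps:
S(G) = -1752 + 12*G (S(G) = 12*(G - 146) = 12*(-146 + G) = -1752 + 12*G)
√(S(66) - 38367) = √((-1752 + 12*66) - 38367) = √((-1752 + 792) - 38367) = √(-960 - 38367) = √(-39327) = I*√39327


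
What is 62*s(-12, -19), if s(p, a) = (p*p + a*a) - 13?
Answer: 30504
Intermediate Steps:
s(p, a) = -13 + a² + p² (s(p, a) = (p² + a²) - 13 = (a² + p²) - 13 = -13 + a² + p²)
62*s(-12, -19) = 62*(-13 + (-19)² + (-12)²) = 62*(-13 + 361 + 144) = 62*492 = 30504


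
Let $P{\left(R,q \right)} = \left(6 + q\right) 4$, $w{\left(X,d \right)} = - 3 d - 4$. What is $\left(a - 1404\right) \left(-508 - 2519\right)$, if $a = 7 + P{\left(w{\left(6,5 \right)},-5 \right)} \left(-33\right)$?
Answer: $4628283$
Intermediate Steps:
$w{\left(X,d \right)} = -4 - 3 d$
$P{\left(R,q \right)} = 24 + 4 q$
$a = -125$ ($a = 7 + \left(24 + 4 \left(-5\right)\right) \left(-33\right) = 7 + \left(24 - 20\right) \left(-33\right) = 7 + 4 \left(-33\right) = 7 - 132 = -125$)
$\left(a - 1404\right) \left(-508 - 2519\right) = \left(-125 - 1404\right) \left(-508 - 2519\right) = \left(-1529\right) \left(-3027\right) = 4628283$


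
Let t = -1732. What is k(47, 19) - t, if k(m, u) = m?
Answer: 1779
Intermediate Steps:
k(47, 19) - t = 47 - 1*(-1732) = 47 + 1732 = 1779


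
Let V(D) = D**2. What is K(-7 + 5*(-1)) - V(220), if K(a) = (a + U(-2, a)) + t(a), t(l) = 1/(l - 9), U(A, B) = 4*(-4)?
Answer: -1016989/21 ≈ -48428.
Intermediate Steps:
U(A, B) = -16
t(l) = 1/(-9 + l)
K(a) = -16 + a + 1/(-9 + a) (K(a) = (a - 16) + 1/(-9 + a) = (-16 + a) + 1/(-9 + a) = -16 + a + 1/(-9 + a))
K(-7 + 5*(-1)) - V(220) = (1 + (-16 + (-7 + 5*(-1)))*(-9 + (-7 + 5*(-1))))/(-9 + (-7 + 5*(-1))) - 1*220**2 = (1 + (-16 + (-7 - 5))*(-9 + (-7 - 5)))/(-9 + (-7 - 5)) - 1*48400 = (1 + (-16 - 12)*(-9 - 12))/(-9 - 12) - 48400 = (1 - 28*(-21))/(-21) - 48400 = -(1 + 588)/21 - 48400 = -1/21*589 - 48400 = -589/21 - 48400 = -1016989/21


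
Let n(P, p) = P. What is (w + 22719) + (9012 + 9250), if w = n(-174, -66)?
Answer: 40807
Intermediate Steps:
w = -174
(w + 22719) + (9012 + 9250) = (-174 + 22719) + (9012 + 9250) = 22545 + 18262 = 40807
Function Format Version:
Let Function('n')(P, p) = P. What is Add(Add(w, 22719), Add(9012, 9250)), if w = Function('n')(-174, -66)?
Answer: 40807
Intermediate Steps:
w = -174
Add(Add(w, 22719), Add(9012, 9250)) = Add(Add(-174, 22719), Add(9012, 9250)) = Add(22545, 18262) = 40807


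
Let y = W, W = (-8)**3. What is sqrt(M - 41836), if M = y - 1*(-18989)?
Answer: I*sqrt(23359) ≈ 152.84*I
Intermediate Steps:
W = -512
y = -512
M = 18477 (M = -512 - 1*(-18989) = -512 + 18989 = 18477)
sqrt(M - 41836) = sqrt(18477 - 41836) = sqrt(-23359) = I*sqrt(23359)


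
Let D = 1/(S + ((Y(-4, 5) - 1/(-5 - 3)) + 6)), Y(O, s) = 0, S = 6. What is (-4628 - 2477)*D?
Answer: -56840/97 ≈ -585.98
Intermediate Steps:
D = 8/97 (D = 1/(6 + ((0 - 1/(-5 - 3)) + 6)) = 1/(6 + ((0 - 1/(-8)) + 6)) = 1/(6 + ((0 - 1*(-1/8)) + 6)) = 1/(6 + ((0 + 1/8) + 6)) = 1/(6 + (1/8 + 6)) = 1/(6 + 49/8) = 1/(97/8) = 8/97 ≈ 0.082474)
(-4628 - 2477)*D = (-4628 - 2477)*(8/97) = -7105*8/97 = -56840/97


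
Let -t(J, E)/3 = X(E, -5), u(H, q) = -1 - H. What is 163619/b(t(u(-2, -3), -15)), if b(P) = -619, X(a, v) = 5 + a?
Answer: -163619/619 ≈ -264.33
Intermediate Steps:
t(J, E) = -15 - 3*E (t(J, E) = -3*(5 + E) = -15 - 3*E)
163619/b(t(u(-2, -3), -15)) = 163619/(-619) = 163619*(-1/619) = -163619/619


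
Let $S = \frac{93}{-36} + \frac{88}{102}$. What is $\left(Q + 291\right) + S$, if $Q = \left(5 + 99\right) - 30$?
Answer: $\frac{24703}{68} \approx 363.28$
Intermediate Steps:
$Q = 74$ ($Q = 104 - 30 = 74$)
$S = - \frac{117}{68}$ ($S = 93 \left(- \frac{1}{36}\right) + 88 \cdot \frac{1}{102} = - \frac{31}{12} + \frac{44}{51} = - \frac{117}{68} \approx -1.7206$)
$\left(Q + 291\right) + S = \left(74 + 291\right) - \frac{117}{68} = 365 - \frac{117}{68} = \frac{24703}{68}$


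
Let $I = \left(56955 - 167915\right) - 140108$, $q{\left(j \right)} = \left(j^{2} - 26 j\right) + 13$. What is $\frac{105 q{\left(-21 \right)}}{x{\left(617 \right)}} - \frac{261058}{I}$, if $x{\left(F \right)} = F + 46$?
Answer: $\frac{4422536909}{27743014} \approx 159.41$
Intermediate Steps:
$q{\left(j \right)} = 13 + j^{2} - 26 j$
$I = -251068$ ($I = -110960 - 140108 = -251068$)
$x{\left(F \right)} = 46 + F$
$\frac{105 q{\left(-21 \right)}}{x{\left(617 \right)}} - \frac{261058}{I} = \frac{105 \left(13 + \left(-21\right)^{2} - -546\right)}{46 + 617} - \frac{261058}{-251068} = \frac{105 \left(13 + 441 + 546\right)}{663} - - \frac{130529}{125534} = 105 \cdot 1000 \cdot \frac{1}{663} + \frac{130529}{125534} = 105000 \cdot \frac{1}{663} + \frac{130529}{125534} = \frac{35000}{221} + \frac{130529}{125534} = \frac{4422536909}{27743014}$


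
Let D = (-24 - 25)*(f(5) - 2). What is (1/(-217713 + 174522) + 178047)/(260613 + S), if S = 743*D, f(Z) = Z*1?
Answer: 961253497/817346484 ≈ 1.1761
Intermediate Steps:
f(Z) = Z
D = -147 (D = (-24 - 25)*(5 - 2) = -49*3 = -147)
S = -109221 (S = 743*(-147) = -109221)
(1/(-217713 + 174522) + 178047)/(260613 + S) = (1/(-217713 + 174522) + 178047)/(260613 - 109221) = (1/(-43191) + 178047)/151392 = (-1/43191 + 178047)*(1/151392) = (7690027976/43191)*(1/151392) = 961253497/817346484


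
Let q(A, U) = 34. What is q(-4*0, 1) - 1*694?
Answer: -660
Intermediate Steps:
q(-4*0, 1) - 1*694 = 34 - 1*694 = 34 - 694 = -660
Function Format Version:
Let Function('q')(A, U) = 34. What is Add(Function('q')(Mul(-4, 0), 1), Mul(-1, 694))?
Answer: -660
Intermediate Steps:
Add(Function('q')(Mul(-4, 0), 1), Mul(-1, 694)) = Add(34, Mul(-1, 694)) = Add(34, -694) = -660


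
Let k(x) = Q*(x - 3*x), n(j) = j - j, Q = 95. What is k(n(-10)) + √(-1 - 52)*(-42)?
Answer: -42*I*√53 ≈ -305.76*I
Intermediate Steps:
n(j) = 0
k(x) = -190*x (k(x) = 95*(x - 3*x) = 95*(-2*x) = -190*x)
k(n(-10)) + √(-1 - 52)*(-42) = -190*0 + √(-1 - 52)*(-42) = 0 + √(-53)*(-42) = 0 + (I*√53)*(-42) = 0 - 42*I*√53 = -42*I*√53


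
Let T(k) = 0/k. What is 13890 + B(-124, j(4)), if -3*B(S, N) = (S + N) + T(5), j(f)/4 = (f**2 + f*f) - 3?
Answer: 41678/3 ≈ 13893.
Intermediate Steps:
T(k) = 0
j(f) = -12 + 8*f**2 (j(f) = 4*((f**2 + f*f) - 3) = 4*((f**2 + f**2) - 3) = 4*(2*f**2 - 3) = 4*(-3 + 2*f**2) = -12 + 8*f**2)
B(S, N) = -N/3 - S/3 (B(S, N) = -((S + N) + 0)/3 = -((N + S) + 0)/3 = -(N + S)/3 = -N/3 - S/3)
13890 + B(-124, j(4)) = 13890 + (-(-12 + 8*4**2)/3 - 1/3*(-124)) = 13890 + (-(-12 + 8*16)/3 + 124/3) = 13890 + (-(-12 + 128)/3 + 124/3) = 13890 + (-1/3*116 + 124/3) = 13890 + (-116/3 + 124/3) = 13890 + 8/3 = 41678/3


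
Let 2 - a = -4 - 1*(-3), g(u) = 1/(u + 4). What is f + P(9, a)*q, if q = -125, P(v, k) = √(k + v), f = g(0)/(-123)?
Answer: -1/492 - 250*√3 ≈ -433.01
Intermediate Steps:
g(u) = 1/(4 + u)
a = 3 (a = 2 - (-4 - 1*(-3)) = 2 - (-4 + 3) = 2 - 1*(-1) = 2 + 1 = 3)
f = -1/492 (f = 1/((4 + 0)*(-123)) = -1/123/4 = (¼)*(-1/123) = -1/492 ≈ -0.0020325)
f + P(9, a)*q = -1/492 + √(3 + 9)*(-125) = -1/492 + √12*(-125) = -1/492 + (2*√3)*(-125) = -1/492 - 250*√3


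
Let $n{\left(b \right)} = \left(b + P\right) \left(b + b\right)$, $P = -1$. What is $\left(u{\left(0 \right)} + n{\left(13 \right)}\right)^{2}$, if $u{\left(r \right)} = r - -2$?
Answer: $98596$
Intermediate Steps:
$n{\left(b \right)} = 2 b \left(-1 + b\right)$ ($n{\left(b \right)} = \left(b - 1\right) \left(b + b\right) = \left(-1 + b\right) 2 b = 2 b \left(-1 + b\right)$)
$u{\left(r \right)} = 2 + r$ ($u{\left(r \right)} = r + 2 = 2 + r$)
$\left(u{\left(0 \right)} + n{\left(13 \right)}\right)^{2} = \left(\left(2 + 0\right) + 2 \cdot 13 \left(-1 + 13\right)\right)^{2} = \left(2 + 2 \cdot 13 \cdot 12\right)^{2} = \left(2 + 312\right)^{2} = 314^{2} = 98596$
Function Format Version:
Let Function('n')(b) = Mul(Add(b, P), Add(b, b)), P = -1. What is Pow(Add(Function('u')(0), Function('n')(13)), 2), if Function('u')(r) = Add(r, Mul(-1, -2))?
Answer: 98596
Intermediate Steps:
Function('n')(b) = Mul(2, b, Add(-1, b)) (Function('n')(b) = Mul(Add(b, -1), Add(b, b)) = Mul(Add(-1, b), Mul(2, b)) = Mul(2, b, Add(-1, b)))
Function('u')(r) = Add(2, r) (Function('u')(r) = Add(r, 2) = Add(2, r))
Pow(Add(Function('u')(0), Function('n')(13)), 2) = Pow(Add(Add(2, 0), Mul(2, 13, Add(-1, 13))), 2) = Pow(Add(2, Mul(2, 13, 12)), 2) = Pow(Add(2, 312), 2) = Pow(314, 2) = 98596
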